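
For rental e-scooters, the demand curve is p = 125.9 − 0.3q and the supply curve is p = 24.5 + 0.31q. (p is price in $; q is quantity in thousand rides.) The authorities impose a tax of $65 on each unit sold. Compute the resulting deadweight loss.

$3463.11 thousand

Competitive equilibrium: 125.9 − 0.3q = 24.5 + 0.31q → q* = 166.22951, p* = 76.03115.
With the tax, the buyer price exceeds the seller price by 65: (125.9 − 0.3q) − (24.5 + 0.31q) = 65 → q' = 59.67213.
Δq = 166.22951 − 59.67213 = 106.55738; the wedge equals the tax, 65.
The triangle = ½ × 106.55738 × 65 = $3463.11 thousand.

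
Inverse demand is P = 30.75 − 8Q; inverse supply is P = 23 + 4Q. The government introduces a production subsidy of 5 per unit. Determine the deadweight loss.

1.04

Competitive equilibrium: 30.75 − 8Q = 23 + 4Q → Q* = 0.6458, P* = 25.5833.
The subsidy lowers effective supply by 5: P = 18 + 4Q.
New quantity: 30.75 − 8Q = 18 + 4Q → Q' = 1.0625.
Overproduction ΔQ = 1.0625 − 0.6458 = 0.4167; wedge = subsidy = 5.
Deadweight loss = ½ × 0.4167 × 5 = 1.04.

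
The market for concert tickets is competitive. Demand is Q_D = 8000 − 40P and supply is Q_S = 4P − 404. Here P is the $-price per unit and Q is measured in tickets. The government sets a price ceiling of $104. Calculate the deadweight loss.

$16651.80

In inverse form: demand P = 200 − 0.025Q, supply P = 101 + 0.25Q.
Competitive equilibrium: 200 − 0.025Q = 101 + 0.25Q → Q* = 360, P* = 191.
At the ceiling P = 104, quantity supplied = (104 − 101)/0.25 = 12.
Willingness to pay at Q' = 12: 200 − 0.025·12 = 199.7.
ΔQ = 360 − 12 = 348; wedge = 199.7 − 104 = 95.7.
DWL = ½ × 348 × 95.7 = $16651.80.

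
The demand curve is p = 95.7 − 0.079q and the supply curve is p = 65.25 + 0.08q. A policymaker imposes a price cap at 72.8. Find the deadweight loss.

Competitive equilibrium: 95.7 − 0.079q = 65.25 + 0.08q → q* = 191.5094, p* = 80.5708.
At the ceiling p = 72.8, quantity supplied = (72.8 − 65.25)/0.08 = 94.375.
Willingness to pay at q' = 94.375: 95.7 − 0.079·94.375 = 88.2444.
Δq = 191.5094 − 94.375 = 97.1344; wedge = 88.2444 − 72.8 = 15.4444.
Deadweight loss = ½ × 97.1344 × 15.4444 = 750.09.

750.09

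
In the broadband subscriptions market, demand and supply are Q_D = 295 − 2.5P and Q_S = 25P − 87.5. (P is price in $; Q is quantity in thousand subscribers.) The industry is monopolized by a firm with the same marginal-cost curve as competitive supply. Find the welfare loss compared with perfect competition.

In inverse form: demand P = 118 − 0.4Q, supply P = 3.5 + 0.04Q.
Competitive equilibrium: 118 − 0.4Q = 3.5 + 0.04Q → Q* = 260.2273, P* = 13.9091.
Marginal revenue: MR = 118 − 0.8Q. Set MR = MC: 118 − 0.8Q = 3.5 + 0.04Q → Q_m = 136.3095.
Price P_m = 118 − 0.4·136.3095 = 63.4762; MC(Q_m) = 3.5 + 0.04·136.3095 = 8.9524.
Competitive Q* = 260.2273, so ΔQ = 123.9178; wedge = 63.4762 − 8.9524 = 54.5238.
Deadweight loss = ½ × 123.9178 × 54.5238 = $3378.23 thousand.

$3378.23 thousand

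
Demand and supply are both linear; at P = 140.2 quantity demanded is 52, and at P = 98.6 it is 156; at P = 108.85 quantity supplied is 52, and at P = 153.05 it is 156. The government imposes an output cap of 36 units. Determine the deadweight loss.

1202.85

Demand slope = (98.6 − 140.2)/(156 − 52) = −0.4, so P = 161 − 0.4Q.
Supply slope = (153.05 − 108.85)/(156 − 52) = 0.425, so P = 86.75 + 0.425Q.
Competitive equilibrium: 161 − 0.4Q = 86.75 + 0.425Q → Q* = 90, P* = 125.
At Q = 36: demand price = 161 − 0.4·36 = 146.6; supply price = 86.75 + 0.425·36 = 102.05.
ΔQ = 90 − 36 = 54; wedge = 146.6 − 102.05 = 44.55.
The triangle = ½ × 54 × 44.55 = 1202.85.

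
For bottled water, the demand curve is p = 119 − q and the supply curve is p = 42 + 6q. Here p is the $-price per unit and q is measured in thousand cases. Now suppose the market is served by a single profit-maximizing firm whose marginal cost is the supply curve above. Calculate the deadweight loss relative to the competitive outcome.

Competitive equilibrium: 119 − q = 42 + 6q → q* = 11, p* = 108.
Marginal revenue: MR = 119 − 2q. Set MR = MC: 119 − 2q = 42 + 6q → q_m = 9.625.
Price p_m = 119 − 1·9.625 = 109.375; MC(q_m) = 42 + 6·9.625 = 99.75.
Competitive q* = 11, so Δq = 1.375; wedge = 109.375 − 99.75 = 9.625.
The triangle = ½ × 1.375 × 9.625 = $6.62 thousand.

$6.62 thousand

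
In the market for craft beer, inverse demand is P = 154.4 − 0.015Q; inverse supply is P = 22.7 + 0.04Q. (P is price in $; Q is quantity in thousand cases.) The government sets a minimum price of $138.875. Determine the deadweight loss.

$50830.01 thousand

Competitive equilibrium: 154.4 − 0.015Q = 22.7 + 0.04Q → Q* = 2394.5455, P* = 118.4818.
At the floor P = 138.875, quantity demanded = (154.4 − 138.875)/0.015 = 1035.
Sellers' marginal cost at Q' = 1035: 22.7 + 0.04·1035 = 64.1.
ΔQ = 2394.5455 − 1035 = 1359.5455; wedge = 138.875 − 64.1 = 74.775.
Deadweight loss = ½ × 1359.5455 × 74.775 = $50830.01 thousand.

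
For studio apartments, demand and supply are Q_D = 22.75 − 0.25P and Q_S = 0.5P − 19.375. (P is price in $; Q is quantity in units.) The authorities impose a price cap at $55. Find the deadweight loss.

$1.02

In inverse form: demand P = 91 − 4Q, supply P = 38.75 + 2Q.
Competitive equilibrium: 91 − 4Q = 38.75 + 2Q → Q* = 8.7083, P* = 56.1667.
At the ceiling P = 55, quantity supplied = (55 − 38.75)/2 = 8.125.
Willingness to pay at Q' = 8.125: 91 − 4·8.125 = 58.5.
ΔQ = 8.7083 − 8.125 = 0.5833; wedge = 58.5 − 55 = 3.5.
Welfare loss = ½ × 0.5833 × 3.5 = $1.02.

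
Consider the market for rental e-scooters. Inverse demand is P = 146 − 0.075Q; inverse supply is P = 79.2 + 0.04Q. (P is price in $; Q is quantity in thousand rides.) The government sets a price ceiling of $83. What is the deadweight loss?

Competitive equilibrium: 146 − 0.075Q = 79.2 + 0.04Q → Q* = 580.8696, P* = 102.4348.
At the ceiling P = 83, quantity supplied = (83 − 79.2)/0.04 = 95.
Willingness to pay at Q' = 95: 146 − 0.075·95 = 138.875.
ΔQ = 580.8696 − 95 = 485.8696; wedge = 138.875 − 83 = 55.875.
Deadweight loss = ½ × 485.8696 × 55.875 = $13573.98 thousand.

$13573.98 thousand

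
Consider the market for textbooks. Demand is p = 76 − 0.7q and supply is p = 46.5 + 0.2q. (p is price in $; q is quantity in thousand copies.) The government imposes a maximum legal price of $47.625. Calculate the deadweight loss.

Competitive equilibrium: 76 − 0.7q = 46.5 + 0.2q → q* = 32.7778, p* = 53.0556.
At the ceiling p = 47.625, quantity supplied = (47.625 − 46.5)/0.2 = 5.625.
Willingness to pay at q' = 5.625: 76 − 0.7·5.625 = 72.0625.
Δq = 32.7778 − 5.625 = 27.1528; wedge = 72.0625 − 47.625 = 24.4375.
The triangle = ½ × 27.1528 × 24.4375 = $331.77 thousand.

$331.77 thousand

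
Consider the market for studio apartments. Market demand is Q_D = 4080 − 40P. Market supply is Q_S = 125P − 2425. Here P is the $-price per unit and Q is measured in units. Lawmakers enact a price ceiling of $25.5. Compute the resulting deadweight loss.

In inverse form: demand P = 102 − 0.025Q, supply P = 19.4 + 0.008Q.
Competitive equilibrium: 102 − 0.025Q = 19.4 + 0.008Q → Q* = 2503.0303, P* = 39.4242.
At the ceiling P = 25.5, quantity supplied = (25.5 − 19.4)/0.008 = 762.5.
Willingness to pay at Q' = 762.5: 102 − 0.025·762.5 = 82.9375.
ΔQ = 2503.0303 − 762.5 = 1740.5303; wedge = 82.9375 − 25.5 = 57.4375.
DWL = ½ × 1740.5303 × 57.4375 = $49985.85.

$49985.85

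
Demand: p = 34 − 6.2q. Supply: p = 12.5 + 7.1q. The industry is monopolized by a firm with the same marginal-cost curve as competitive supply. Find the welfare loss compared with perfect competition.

1.76

Competitive equilibrium: 34 − 6.2q = 12.5 + 7.1q → q* = 1.6165, p* = 23.9774.
Marginal revenue: MR = 34 − 12.4q. Set MR = MC: 34 − 12.4q = 12.5 + 7.1q → q_m = 1.1026.
Price p_m = 34 − 6.2·1.1026 = 27.1639; MC(q_m) = 12.5 + 7.1·1.1026 = 20.3285.
Competitive q* = 1.6165, so Δq = 0.5139; wedge = 27.1639 − 20.3285 = 6.8354.
Deadweight loss = ½ × 0.5139 × 6.8354 = 1.76.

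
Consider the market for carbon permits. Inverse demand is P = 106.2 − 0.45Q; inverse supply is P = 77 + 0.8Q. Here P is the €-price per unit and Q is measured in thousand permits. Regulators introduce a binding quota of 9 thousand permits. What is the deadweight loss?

€128.881 thousand

Competitive equilibrium: 106.2 − 0.45Q = 77 + 0.8Q → Q* = 23.36, P* = 95.688.
At Q = 9: demand price = 106.2 − 0.45·9 = 102.15; supply price = 77 + 0.8·9 = 84.2.
ΔQ = 23.36 − 9 = 14.36; wedge = 102.15 − 84.2 = 17.95.
The triangle = ½ × 14.36 × 17.95 = €128.881 thousand.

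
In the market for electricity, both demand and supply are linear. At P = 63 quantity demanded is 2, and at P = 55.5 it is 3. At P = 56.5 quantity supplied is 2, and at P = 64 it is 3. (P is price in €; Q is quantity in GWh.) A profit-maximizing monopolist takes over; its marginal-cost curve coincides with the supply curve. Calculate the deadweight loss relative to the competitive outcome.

Demand slope = (55.5 − 63)/(3 − 2) = −7.5, so P = 78 − 7.5Q.
Supply slope = (64 − 56.5)/(3 − 2) = 7.5, so P = 41.5 + 7.5Q.
Competitive equilibrium: 78 − 7.5Q = 41.5 + 7.5Q → Q* = 2.4333, P* = 59.75.
Marginal revenue: MR = 78 − 15Q. Set MR = MC: 78 − 15Q = 41.5 + 7.5Q → Q_m = 1.6222.
Price P_m = 78 − 7.5·1.6222 = 65.8335; MC(Q_m) = 41.5 + 7.5·1.6222 = 53.6665.
Competitive Q* = 2.4333, so ΔQ = 0.8111; wedge = 65.8335 − 53.6665 = 12.167.
The triangle = ½ × 0.8111 × 12.167 = €4.93.

€4.93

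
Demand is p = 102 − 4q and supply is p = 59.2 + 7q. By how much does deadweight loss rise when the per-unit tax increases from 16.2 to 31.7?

Competitive equilibrium: 102 − 4q = 59.2 + 7q → q* = 3.8909, p* = 86.4364.
For a per-unit tax t: Δq = t/11, so DWL = ½·t·(t/11) = t²/22.
At t = 16.2: DWL = 11.929. At t = 31.7: DWL = 45.677.
Increase = 45.677 − 11.929 = 33.75.

33.75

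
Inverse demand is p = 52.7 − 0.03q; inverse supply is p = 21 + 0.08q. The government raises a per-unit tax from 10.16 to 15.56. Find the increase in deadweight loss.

631.31

Competitive equilibrium: 52.7 − 0.03q = 21 + 0.08q → q* = 288.1818, p* = 44.0545.
For a per-unit tax t: Δq = t/0.11, so DWL = ½·t·(t/0.11) = t²/0.22.
At t = 10.16: DWL = 469.207. At t = 15.56: DWL = 1100.516.
Increase = 1100.516 − 469.207 = 631.31.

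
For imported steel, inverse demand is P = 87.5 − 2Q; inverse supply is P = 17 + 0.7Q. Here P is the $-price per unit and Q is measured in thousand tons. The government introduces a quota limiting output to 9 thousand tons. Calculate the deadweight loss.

$395.27 thousand

Competitive equilibrium: 87.5 − 2Q = 17 + 0.7Q → Q* = 26.1111, P* = 35.2778.
At Q = 9: demand price = 87.5 − 2·9 = 69.5; supply price = 17 + 0.7·9 = 23.3.
ΔQ = 26.1111 − 9 = 17.1111; wedge = 69.5 − 23.3 = 46.2.
Welfare loss = ½ × 17.1111 × 46.2 = $395.27 thousand.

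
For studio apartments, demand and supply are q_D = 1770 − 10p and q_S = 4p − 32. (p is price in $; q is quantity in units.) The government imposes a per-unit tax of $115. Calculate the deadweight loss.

$18892.86

In inverse form: demand p = 177 − 0.1q, supply p = 8 + 0.25q.
Competitive equilibrium: 177 − 0.1q = 8 + 0.25q → q* = 482.8571, p* = 128.7143.
With the tax, the buyer price exceeds the seller price by 115: (177 − 0.1q) − (8 + 0.25q) = 115 → q' = 154.2857.
Δq = 482.8571 − 154.2857 = 328.5714; the wedge equals the tax, 115.
Deadweight loss = ½ × 328.5714 × 115 = $18892.86.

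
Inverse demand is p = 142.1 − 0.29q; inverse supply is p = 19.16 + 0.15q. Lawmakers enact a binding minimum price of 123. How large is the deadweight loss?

10032.51

Competitive equilibrium: 142.1 − 0.29q = 19.16 + 0.15q → q* = 279.4091, p* = 61.0714.
At the floor p = 123, quantity demanded = (142.1 − 123)/0.29 = 65.8621.
Sellers' marginal cost at q' = 65.8621: 19.16 + 0.15·65.8621 = 29.0393.
Δq = 279.4091 − 65.8621 = 213.547; wedge = 123 − 29.0393 = 93.9607.
Welfare loss = ½ × 213.547 × 93.9607 = 10032.51.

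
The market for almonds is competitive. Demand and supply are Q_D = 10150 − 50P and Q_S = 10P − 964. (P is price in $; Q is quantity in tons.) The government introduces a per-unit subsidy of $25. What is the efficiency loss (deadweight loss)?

$2604.17

In inverse form: demand P = 203 − 0.02Q, supply P = 96.4 + 0.1Q.
Competitive equilibrium: 203 − 0.02Q = 96.4 + 0.1Q → Q* = 888.3333, P* = 185.2333.
The subsidy lowers effective supply by 25: P = 71.4 + 0.1Q.
New quantity: 203 − 0.02Q = 71.4 + 0.1Q → Q' = 1096.6667.
Overproduction ΔQ = 1096.6667 − 888.3333 = 208.3334; wedge = subsidy = 25.
Deadweight loss = ½ × 208.3334 × 25 = $2604.17.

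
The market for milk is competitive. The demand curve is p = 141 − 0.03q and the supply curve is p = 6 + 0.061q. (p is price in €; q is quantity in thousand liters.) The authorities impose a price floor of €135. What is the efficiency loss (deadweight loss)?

Competitive equilibrium: 141 − 0.03q = 6 + 0.061q → q* = 1483.5165, p* = 96.4945.
At the floor p = 135, quantity demanded = (141 − 135)/0.03 = 200.
Sellers' marginal cost at q' = 200: 6 + 0.061·200 = 18.2.
Δq = 1483.5165 − 200 = 1283.5165; wedge = 135 − 18.2 = 116.8.
The triangle = ½ × 1283.5165 × 116.8 = €74957.36 thousand.

€74957.36 thousand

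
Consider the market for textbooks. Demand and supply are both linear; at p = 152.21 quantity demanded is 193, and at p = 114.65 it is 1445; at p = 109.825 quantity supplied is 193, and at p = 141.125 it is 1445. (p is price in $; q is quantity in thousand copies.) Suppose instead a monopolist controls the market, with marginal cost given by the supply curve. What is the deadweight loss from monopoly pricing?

$3181 thousand

Demand slope = (114.65 − 152.21)/(1445 − 193) = −0.03, so p = 158 − 0.03q.
Supply slope = (141.125 − 109.825)/(1445 − 193) = 0.025, so p = 105 + 0.025q.
Competitive equilibrium: 158 − 0.03q = 105 + 0.025q → q* = 963.6364, p* = 129.0909.
Marginal revenue: MR = 158 − 0.06q. Set MR = MC: 158 − 0.06q = 105 + 0.025q → q_m = 623.5294.
Price p_m = 158 − 0.03·623.5294 = 139.2941; MC(q_m) = 105 + 0.025·623.5294 = 120.5882.
Competitive q* = 963.6364, so Δq = 340.107; wedge = 139.2941 − 120.5882 = 18.7059.
DWL = ½ × 340.107 × 18.7059 = $3181 thousand.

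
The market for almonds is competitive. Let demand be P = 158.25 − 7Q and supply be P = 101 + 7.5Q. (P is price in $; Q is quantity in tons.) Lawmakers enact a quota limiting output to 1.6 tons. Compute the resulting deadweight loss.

Competitive equilibrium: 158.25 − 7Q = 101 + 7.5Q → Q* = 3.9483, P* = 130.6121.
At Q = 1.6: demand price = 158.25 − 7·1.6 = 147.05; supply price = 101 + 7.5·1.6 = 113.
ΔQ = 3.9483 − 1.6 = 2.3483; wedge = 147.05 − 113 = 34.05.
The triangle = ½ × 2.3483 × 34.05 = $39.98.

$39.98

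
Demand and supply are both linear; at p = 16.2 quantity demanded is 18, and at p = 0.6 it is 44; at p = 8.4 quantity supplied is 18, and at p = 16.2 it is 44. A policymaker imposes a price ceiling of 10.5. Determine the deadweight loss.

Demand slope = (0.6 − 16.2)/(44 − 18) = −0.6, so p = 27 − 0.6q.
Supply slope = (16.2 − 8.4)/(44 − 18) = 0.3, so p = 3 + 0.3q.
Competitive equilibrium: 27 − 0.6q = 3 + 0.3q → q* = 26.6667, p* = 11.
At the ceiling p = 10.5, quantity supplied = (10.5 − 3)/0.3 = 25.
Willingness to pay at q' = 25: 27 − 0.6·25 = 12.
Δq = 26.6667 − 25 = 1.6667; wedge = 12 − 10.5 = 1.5.
DWL = ½ × 1.6667 × 1.5 = 1.25.

1.25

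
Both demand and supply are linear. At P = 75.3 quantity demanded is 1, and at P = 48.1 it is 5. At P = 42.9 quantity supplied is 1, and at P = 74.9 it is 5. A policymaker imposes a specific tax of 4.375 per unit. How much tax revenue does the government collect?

Demand slope = (48.1 − 75.3)/(5 − 1) = −6.8, so P = 82.1 − 6.8Q.
Supply slope = (74.9 − 42.9)/(5 − 1) = 8, so P = 34.9 + 8Q.
Competitive equilibrium: 82.1 − 6.8Q = 34.9 + 8Q → Q* = 3.1892, P* = 60.4135.
With the tax, the buyer price exceeds the seller price by 4.375: (82.1 − 6.8Q) − (34.9 + 8Q) = 4.375 → Q' = 2.8936.
Tax revenue = 4.375 × 2.8936 = 12.66.

12.66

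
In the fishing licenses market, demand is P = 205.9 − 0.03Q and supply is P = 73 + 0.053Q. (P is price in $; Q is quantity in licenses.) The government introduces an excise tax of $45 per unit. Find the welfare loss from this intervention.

Competitive equilibrium: 205.9 − 0.03Q = 73 + 0.053Q → Q* = 1601.2048, P* = 157.8639.
With the tax, the buyer price exceeds the seller price by 45: (205.9 − 0.03Q) − (73 + 0.053Q) = 45 → Q' = 1059.0361.
ΔQ = 1601.2048 − 1059.0361 = 542.1687; the wedge equals the tax, 45.
DWL = ½ × 542.1687 × 45 = $12198.80.

$12198.80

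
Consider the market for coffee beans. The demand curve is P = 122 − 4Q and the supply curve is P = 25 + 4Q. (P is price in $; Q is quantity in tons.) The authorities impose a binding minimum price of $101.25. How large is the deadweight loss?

$192.52

Competitive equilibrium: 122 − 4Q = 25 + 4Q → Q* = 12.125, P* = 73.5.
At the floor P = 101.25, quantity demanded = (122 − 101.25)/4 = 5.1875.
Sellers' marginal cost at Q' = 5.1875: 25 + 4·5.1875 = 45.75.
ΔQ = 12.125 − 5.1875 = 6.9375; wedge = 101.25 − 45.75 = 55.5.
Deadweight loss = ½ × 6.9375 × 55.5 = $192.52.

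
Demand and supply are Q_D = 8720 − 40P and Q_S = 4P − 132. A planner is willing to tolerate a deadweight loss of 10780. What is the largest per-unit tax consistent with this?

77

In inverse form: demand P = 218 − 0.025Q, supply P = 33 + 0.25Q.
Competitive equilibrium: 218 − 0.025Q = 33 + 0.25Q → Q* = 672.7273, P* = 201.1818.
A tax t gives ΔQ = t/0.275 and wedge t, so DWL = t²/0.55.
t²/0.55 = 10780 → t² = 5929 → t = 77.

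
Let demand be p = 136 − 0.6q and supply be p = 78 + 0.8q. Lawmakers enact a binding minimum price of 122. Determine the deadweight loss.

229.21

Competitive equilibrium: 136 − 0.6q = 78 + 0.8q → q* = 41.4286, p* = 111.1429.
At the floor p = 122, quantity demanded = (136 − 122)/0.6 = 23.3333.
Sellers' marginal cost at q' = 23.3333: 78 + 0.8·23.3333 = 96.6666.
Δq = 41.4286 − 23.3333 = 18.0953; wedge = 122 − 96.6666 = 25.3334.
DWL = ½ × 18.0953 × 25.3334 = 229.21.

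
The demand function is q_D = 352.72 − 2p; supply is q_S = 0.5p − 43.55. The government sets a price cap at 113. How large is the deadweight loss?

647.18

In inverse form: demand p = 176.36 − 0.5q, supply p = 87.1 + 2q.
Competitive equilibrium: 176.36 − 0.5q = 87.1 + 2q → q* = 35.704, p* = 158.508.
At the ceiling p = 113, quantity supplied = (113 − 87.1)/2 = 12.95.
Willingness to pay at q' = 12.95: 176.36 − 0.5·12.95 = 169.885.
Δq = 35.704 − 12.95 = 22.754; wedge = 169.885 − 113 = 56.885.
The triangle = ½ × 22.754 × 56.885 = 647.18.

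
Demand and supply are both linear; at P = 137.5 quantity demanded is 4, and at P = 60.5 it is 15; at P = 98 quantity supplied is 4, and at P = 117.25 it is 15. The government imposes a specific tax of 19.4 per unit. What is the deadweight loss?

Demand slope = (60.5 − 137.5)/(15 − 4) = −7, so P = 165.5 − 7Q.
Supply slope = (117.25 − 98)/(15 − 4) = 1.75, so P = 91 + 1.75Q.
Competitive equilibrium: 165.5 − 7Q = 91 + 1.75Q → Q* = 8.5143, P* = 105.9.
With the tax, the buyer price exceeds the seller price by 19.4: (165.5 − 7Q) − (91 + 1.75Q) = 19.4 → Q' = 6.2971.
ΔQ = 8.5143 − 6.2971 = 2.2172; the wedge equals the tax, 19.4.
Deadweight loss = ½ × 2.2172 × 19.4 = 21.51.

21.51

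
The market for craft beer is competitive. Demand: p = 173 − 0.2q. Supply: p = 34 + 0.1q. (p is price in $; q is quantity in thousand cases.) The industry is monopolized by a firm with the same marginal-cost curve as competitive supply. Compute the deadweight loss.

$5152.27 thousand

Competitive equilibrium: 173 − 0.2q = 34 + 0.1q → q* = 463.3333, p* = 80.3333.
Marginal revenue: MR = 173 − 0.4q. Set MR = MC: 173 − 0.4q = 34 + 0.1q → q_m = 278.
Price p_m = 173 − 0.2·278 = 117.4; MC(q_m) = 34 + 0.1·278 = 61.8.
Competitive q* = 463.3333, so Δq = 185.3333; wedge = 117.4 − 61.8 = 55.6.
Deadweight loss = ½ × 185.3333 × 55.6 = $5152.27 thousand.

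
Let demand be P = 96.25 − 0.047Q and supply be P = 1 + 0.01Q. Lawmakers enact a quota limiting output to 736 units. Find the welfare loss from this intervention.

24918.22

Competitive equilibrium: 96.25 − 0.047Q = 1 + 0.01Q → Q* = 1671.0526, P* = 17.7105.
At Q = 736: demand price = 96.25 − 0.047·736 = 61.658; supply price = 1 + 0.01·736 = 8.36.
ΔQ = 1671.0526 − 736 = 935.0526; wedge = 61.658 − 8.36 = 53.298.
Deadweight loss = ½ × 935.0526 × 53.298 = 24918.22.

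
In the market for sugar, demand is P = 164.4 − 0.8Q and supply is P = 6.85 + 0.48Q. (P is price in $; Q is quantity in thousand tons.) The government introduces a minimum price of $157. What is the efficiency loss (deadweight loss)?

$8293.52 thousand

Competitive equilibrium: 164.4 − 0.8Q = 6.85 + 0.48Q → Q* = 123.08594, P* = 65.93125.
At the floor P = 157, quantity demanded = (164.4 − 157)/0.8 = 9.25.
Sellers' marginal cost at Q' = 9.25: 6.85 + 0.48·9.25 = 11.29.
ΔQ = 123.08594 − 9.25 = 113.83594; wedge = 157 − 11.29 = 145.71.
Welfare loss = ½ × 113.83594 × 145.71 = $8293.52 thousand.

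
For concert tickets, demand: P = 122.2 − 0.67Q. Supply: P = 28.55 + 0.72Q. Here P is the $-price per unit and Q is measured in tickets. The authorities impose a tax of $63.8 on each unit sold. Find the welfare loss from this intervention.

Competitive equilibrium: 122.2 − 0.67Q = 28.55 + 0.72Q → Q* = 67.3741, P* = 77.0594.
With the tax, the buyer price exceeds the seller price by 63.8: (122.2 − 0.67Q) − (28.55 + 0.72Q) = 63.8 → Q' = 21.4748.
ΔQ = 67.3741 − 21.4748 = 45.8993; the wedge equals the tax, 63.8.
Welfare loss = ½ × 45.8993 × 63.8 = $1464.19.

$1464.19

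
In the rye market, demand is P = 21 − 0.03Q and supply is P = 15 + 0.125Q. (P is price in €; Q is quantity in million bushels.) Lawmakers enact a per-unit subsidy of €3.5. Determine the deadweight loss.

Competitive equilibrium: 21 − 0.03Q = 15 + 0.125Q → Q* = 38.7097, P* = 19.8387.
The subsidy lowers effective supply by 3.5: P = 11.5 + 0.125Q.
New quantity: 21 − 0.03Q = 11.5 + 0.125Q → Q' = 61.2903.
Overproduction ΔQ = 61.2903 − 38.7097 = 22.5806; wedge = subsidy = 3.5.
Welfare loss = ½ × 22.5806 × 3.5 = €39.52 million.

€39.52 million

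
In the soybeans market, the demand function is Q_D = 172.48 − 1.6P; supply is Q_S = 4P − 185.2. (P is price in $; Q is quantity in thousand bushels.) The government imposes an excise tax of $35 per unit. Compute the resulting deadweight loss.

In inverse form: demand P = 107.8 − 0.625Q, supply P = 46.3 + 0.25Q.
Competitive equilibrium: 107.8 − 0.625Q = 46.3 + 0.25Q → Q* = 70.2857, P* = 63.8714.
With the tax, the buyer price exceeds the seller price by 35: (107.8 − 0.625Q) − (46.3 + 0.25Q) = 35 → Q' = 30.2857.
ΔQ = 70.2857 − 30.2857 = 40; the wedge equals the tax, 35.
The triangle = ½ × 40 × 35 = $700 thousand.

$700 thousand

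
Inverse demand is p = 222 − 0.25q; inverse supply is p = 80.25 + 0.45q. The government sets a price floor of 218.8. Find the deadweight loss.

12595.13

Competitive equilibrium: 222 − 0.25q = 80.25 + 0.45q → q* = 202.5, p* = 171.375.
At the floor p = 218.8, quantity demanded = (222 − 218.8)/0.25 = 12.8.
Sellers' marginal cost at q' = 12.8: 80.25 + 0.45·12.8 = 86.01.
Δq = 202.5 − 12.8 = 189.7; wedge = 218.8 − 86.01 = 132.79.
The triangle = ½ × 189.7 × 132.79 = 12595.13.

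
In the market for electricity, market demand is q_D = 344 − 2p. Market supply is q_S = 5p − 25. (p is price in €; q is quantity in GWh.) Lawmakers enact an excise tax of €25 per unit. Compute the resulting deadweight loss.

€446.43

In inverse form: demand p = 172 − 0.5q, supply p = 5 + 0.2q.
Competitive equilibrium: 172 − 0.5q = 5 + 0.2q → q* = 238.5714, p* = 52.7143.
With the tax, the buyer price exceeds the seller price by 25: (172 − 0.5q) − (5 + 0.2q) = 25 → q' = 202.8571.
Δq = 238.5714 − 202.8571 = 35.7143; the wedge equals the tax, 25.
The triangle = ½ × 35.7143 × 25 = €446.43.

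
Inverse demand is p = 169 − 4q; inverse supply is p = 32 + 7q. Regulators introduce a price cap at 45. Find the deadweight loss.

617.68

Competitive equilibrium: 169 − 4q = 32 + 7q → q* = 12.4545, p* = 119.1818.
At the ceiling p = 45, quantity supplied = (45 − 32)/7 = 1.8571.
Willingness to pay at q' = 1.8571: 169 − 4·1.8571 = 161.5716.
Δq = 12.4545 − 1.8571 = 10.5974; wedge = 161.5716 − 45 = 116.5716.
DWL = ½ × 10.5974 × 116.5716 = 617.68.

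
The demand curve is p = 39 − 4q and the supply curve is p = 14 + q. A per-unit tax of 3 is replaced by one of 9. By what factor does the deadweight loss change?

9

Competitive equilibrium: 39 − 4q = 14 + q → q* = 5, p* = 19.
For a per-unit tax t: Δq = t/5, so DWL = ½·t·(t/5) = t²/10.
At t = 3: DWL = 0.9. At t = 9: DWL = 8.1.
Ratio = (9/3)² = 9.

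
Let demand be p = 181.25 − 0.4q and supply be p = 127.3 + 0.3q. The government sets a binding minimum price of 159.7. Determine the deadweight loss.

Competitive equilibrium: 181.25 − 0.4q = 127.3 + 0.3q → q* = 77.0714, p* = 150.4214.
At the floor p = 159.7, quantity demanded = (181.25 − 159.7)/0.4 = 53.875.
Sellers' marginal cost at q' = 53.875: 127.3 + 0.3·53.875 = 143.4625.
Δq = 77.0714 − 53.875 = 23.1964; wedge = 159.7 − 143.4625 = 16.2375.
The triangle = ½ × 23.1964 × 16.2375 = 188.33.

188.33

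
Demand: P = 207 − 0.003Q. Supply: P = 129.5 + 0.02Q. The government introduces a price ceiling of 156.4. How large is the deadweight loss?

Competitive equilibrium: 207 − 0.003Q = 129.5 + 0.02Q → Q* = 3369.5652, P* = 196.8913.
At the ceiling P = 156.4, quantity supplied = (156.4 − 129.5)/0.02 = 1345.
Willingness to pay at Q' = 1345: 207 − 0.003·1345 = 202.965.
ΔQ = 3369.5652 − 1345 = 2024.5652; wedge = 202.965 − 156.4 = 46.565.
The triangle = ½ × 2024.5652 × 46.565 = 47136.94.

47136.94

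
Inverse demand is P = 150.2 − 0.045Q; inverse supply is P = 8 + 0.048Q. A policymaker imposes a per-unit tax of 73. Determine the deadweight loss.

Competitive equilibrium: 150.2 − 0.045Q = 8 + 0.048Q → Q* = 1529.0323, P* = 81.3935.
With the tax, the buyer price exceeds the seller price by 73: (150.2 − 0.045Q) − (8 + 0.048Q) = 73 → Q' = 744.086.
ΔQ = 1529.0323 − 744.086 = 784.9463; the wedge equals the tax, 73.
Deadweight loss = ½ × 784.9463 × 73 = 28650.54.

28650.54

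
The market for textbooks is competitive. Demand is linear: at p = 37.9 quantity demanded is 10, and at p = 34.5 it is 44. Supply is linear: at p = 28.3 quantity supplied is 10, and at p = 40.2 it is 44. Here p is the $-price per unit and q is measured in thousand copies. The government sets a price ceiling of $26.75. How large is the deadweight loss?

Demand slope = (34.5 − 37.9)/(44 − 10) = −0.1, so p = 38.9 − 0.1q.
Supply slope = (40.2 − 28.3)/(44 − 10) = 0.35, so p = 24.8 + 0.35q.
Competitive equilibrium: 38.9 − 0.1q = 24.8 + 0.35q → q* = 31.3333, p* = 35.7667.
At the ceiling p = 26.75, quantity supplied = (26.75 − 24.8)/0.35 = 5.5714.
Willingness to pay at q' = 5.5714: 38.9 − 0.1·5.5714 = 38.3429.
Δq = 31.3333 − 5.5714 = 25.7619; wedge = 38.3429 − 26.75 = 11.5929.
DWL = ½ × 25.7619 × 11.5929 = $149.33 thousand.

$149.33 thousand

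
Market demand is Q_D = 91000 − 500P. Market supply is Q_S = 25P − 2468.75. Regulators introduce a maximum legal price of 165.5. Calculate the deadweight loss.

In inverse form: demand P = 182 − 0.002Q, supply P = 98.75 + 0.04Q.
Competitive equilibrium: 182 − 0.002Q = 98.75 + 0.04Q → Q* = 1982.1429, P* = 178.0357.
At the ceiling P = 165.5, quantity supplied = (165.5 − 98.75)/0.04 = 1668.75.
Willingness to pay at Q' = 1668.75: 182 − 0.002·1668.75 = 178.6625.
ΔQ = 1982.1429 − 1668.75 = 313.3929; wedge = 178.6625 − 165.5 = 13.1625.
The triangle = ½ × 313.3929 × 13.1625 = 2062.52.

2062.52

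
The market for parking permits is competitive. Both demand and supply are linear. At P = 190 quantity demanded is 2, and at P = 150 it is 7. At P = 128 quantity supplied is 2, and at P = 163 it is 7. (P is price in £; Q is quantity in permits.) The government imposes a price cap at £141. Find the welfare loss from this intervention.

£38.86

Demand slope = (150 − 190)/(7 − 2) = −8, so P = 206 − 8Q.
Supply slope = (163 − 128)/(7 − 2) = 7, so P = 114 + 7Q.
Competitive equilibrium: 206 − 8Q = 114 + 7Q → Q* = 6.1333, P* = 156.9333.
At the ceiling P = 141, quantity supplied = (141 − 114)/7 = 3.8571.
Willingness to pay at Q' = 3.8571: 206 − 8·3.8571 = 175.1432.
ΔQ = 6.1333 − 3.8571 = 2.2762; wedge = 175.1432 − 141 = 34.1432.
DWL = ½ × 2.2762 × 34.1432 = £38.86.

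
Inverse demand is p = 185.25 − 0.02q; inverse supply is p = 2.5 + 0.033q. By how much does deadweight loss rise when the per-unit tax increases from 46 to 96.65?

68162.48

Competitive equilibrium: 185.25 − 0.02q = 2.5 + 0.033q → q* = 3448.1132, p* = 116.2877.
For a per-unit tax t: Δq = t/0.053, so DWL = ½·t·(t/0.053) = t²/0.106.
At t = 46: DWL = 19962.264. At t = 96.65: DWL = 88124.741.
Increase = 88124.741 − 19962.264 = 68162.48.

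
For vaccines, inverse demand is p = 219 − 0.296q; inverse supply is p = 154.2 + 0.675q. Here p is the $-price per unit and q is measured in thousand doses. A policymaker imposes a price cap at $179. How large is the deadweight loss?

Competitive equilibrium: 219 − 0.296q = 154.2 + 0.675q → q* = 66.7353, p* = 199.2463.
At the ceiling p = 179, quantity supplied = (179 − 154.2)/0.675 = 36.7407.
Willingness to pay at q' = 36.7407: 219 − 0.296·36.7407 = 208.1248.
Δq = 66.7353 − 36.7407 = 29.9946; wedge = 208.1248 − 179 = 29.1248.
The triangle = ½ × 29.9946 × 29.1248 = $436.79 thousand.

$436.79 thousand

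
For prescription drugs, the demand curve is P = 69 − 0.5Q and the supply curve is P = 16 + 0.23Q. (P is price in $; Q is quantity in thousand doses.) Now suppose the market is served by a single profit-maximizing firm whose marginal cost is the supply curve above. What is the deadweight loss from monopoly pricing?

Competitive equilibrium: 69 − 0.5Q = 16 + 0.23Q → Q* = 72.6027, P* = 32.6986.
Marginal revenue: MR = 69 − Q. Set MR = MC: 69 − Q = 16 + 0.23Q → Q_m = 43.0894.
Price P_m = 69 − 0.5·43.0894 = 47.4553; MC(Q_m) = 16 + 0.23·43.0894 = 25.9106.
Competitive Q* = 72.6027, so ΔQ = 29.5133; wedge = 47.4553 − 25.9106 = 21.5447.
The triangle = ½ × 29.5133 × 21.5447 = $317.93 thousand.

$317.93 thousand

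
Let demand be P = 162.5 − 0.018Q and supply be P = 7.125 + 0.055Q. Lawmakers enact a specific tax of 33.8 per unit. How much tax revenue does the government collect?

Competitive equilibrium: 162.5 − 0.018Q = 7.125 + 0.055Q → Q* = 2128.4247, P* = 124.1884.
With the tax, the buyer price exceeds the seller price by 33.8: (162.5 − 0.018Q) − (7.125 + 0.055Q) = 33.8 → Q' = 1665.411.
Tax revenue = 33.8 × 1665.411 = 56290.89.

56290.89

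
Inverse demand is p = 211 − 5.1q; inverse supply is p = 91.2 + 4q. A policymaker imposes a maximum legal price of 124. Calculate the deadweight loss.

112.16

Competitive equilibrium: 211 − 5.1q = 91.2 + 4q → q* = 13.16484, p* = 143.85934.
At the ceiling p = 124, quantity supplied = (124 − 91.2)/4 = 8.2.
Willingness to pay at q' = 8.2: 211 − 5.1·8.2 = 169.18.
Δq = 13.16484 − 8.2 = 4.96484; wedge = 169.18 − 124 = 45.18.
DWL = ½ × 4.96484 × 45.18 = 112.16.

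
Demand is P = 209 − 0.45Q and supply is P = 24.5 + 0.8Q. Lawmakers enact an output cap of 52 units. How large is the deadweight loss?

5712.10

Competitive equilibrium: 209 − 0.45Q = 24.5 + 0.8Q → Q* = 147.6, P* = 142.58.
At Q = 52: demand price = 209 − 0.45·52 = 185.6; supply price = 24.5 + 0.8·52 = 66.1.
ΔQ = 147.6 − 52 = 95.6; wedge = 185.6 − 66.1 = 119.5.
DWL = ½ × 95.6 × 119.5 = 5712.10.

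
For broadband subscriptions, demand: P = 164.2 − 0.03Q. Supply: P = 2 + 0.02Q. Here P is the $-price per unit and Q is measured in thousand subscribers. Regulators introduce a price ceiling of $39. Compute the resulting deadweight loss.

Competitive equilibrium: 164.2 − 0.03Q = 2 + 0.02Q → Q* = 3244, P* = 66.88.
At the ceiling P = 39, quantity supplied = (39 − 2)/0.02 = 1850.
Willingness to pay at Q' = 1850: 164.2 − 0.03·1850 = 108.7.
ΔQ = 3244 − 1850 = 1394; wedge = 108.7 − 39 = 69.7.
Deadweight loss = ½ × 1394 × 69.7 = $48580.90 thousand.

$48580.90 thousand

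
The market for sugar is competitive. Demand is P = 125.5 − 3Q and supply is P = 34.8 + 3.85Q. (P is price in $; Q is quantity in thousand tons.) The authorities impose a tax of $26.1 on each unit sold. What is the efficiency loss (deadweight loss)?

Competitive equilibrium: 125.5 − 3Q = 34.8 + 3.85Q → Q* = 13.2409, P* = 85.7774.
With the tax, the buyer price exceeds the seller price by 26.1: (125.5 − 3Q) − (34.8 + 3.85Q) = 26.1 → Q' = 9.4307.
ΔQ = 13.2409 − 9.4307 = 3.8102; the wedge equals the tax, 26.1.
Deadweight loss = ½ × 3.8102 × 26.1 = $49.72 thousand.

$49.72 thousand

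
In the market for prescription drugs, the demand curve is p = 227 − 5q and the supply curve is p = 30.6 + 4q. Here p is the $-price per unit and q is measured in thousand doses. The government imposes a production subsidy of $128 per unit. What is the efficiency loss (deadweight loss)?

Competitive equilibrium: 227 − 5q = 30.6 + 4q → q* = 21.8222, p* = 117.8889.
The subsidy lowers effective supply by 128: p = 4q − 97.4.
New quantity: 227 − 5q = 4q − 97.4 → q' = 36.0444.
Overproduction Δq = 36.0444 − 21.8222 = 14.2222; wedge = subsidy = 128.
The triangle = ½ × 14.2222 × 128 = $910.22 thousand.

$910.22 thousand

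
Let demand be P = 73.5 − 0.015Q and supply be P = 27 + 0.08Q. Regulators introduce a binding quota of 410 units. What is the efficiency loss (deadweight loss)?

Competitive equilibrium: 73.5 − 0.015Q = 27 + 0.08Q → Q* = 489.4737, P* = 66.1579.
At Q = 410: demand price = 73.5 − 0.015·410 = 67.35; supply price = 27 + 0.08·410 = 59.8.
ΔQ = 489.4737 − 410 = 79.4737; wedge = 67.35 − 59.8 = 7.55.
Deadweight loss = ½ × 79.4737 × 7.55 = 300.01.

300.01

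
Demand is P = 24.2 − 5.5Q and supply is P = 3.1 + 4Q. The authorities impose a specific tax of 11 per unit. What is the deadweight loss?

6.37

Competitive equilibrium: 24.2 − 5.5Q = 3.1 + 4Q → Q* = 2.2211, P* = 11.9842.
With the tax, the buyer price exceeds the seller price by 11: (24.2 − 5.5Q) − (3.1 + 4Q) = 11 → Q' = 1.0632.
ΔQ = 2.2211 − 1.0632 = 1.1579; the wedge equals the tax, 11.
DWL = ½ × 1.1579 × 11 = 6.37.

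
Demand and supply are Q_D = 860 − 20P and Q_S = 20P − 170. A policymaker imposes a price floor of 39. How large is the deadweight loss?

In inverse form: demand P = 43 − 0.05Q, supply P = 8.5 + 0.05Q.
Competitive equilibrium: 43 − 0.05Q = 8.5 + 0.05Q → Q* = 345, P* = 25.75.
At the floor P = 39, quantity demanded = (43 − 39)/0.05 = 80.
Sellers' marginal cost at Q' = 80: 8.5 + 0.05·80 = 12.5.
ΔQ = 345 − 80 = 265; wedge = 39 − 12.5 = 26.5.
The triangle = ½ × 265 × 26.5 = 3511.25.

3511.25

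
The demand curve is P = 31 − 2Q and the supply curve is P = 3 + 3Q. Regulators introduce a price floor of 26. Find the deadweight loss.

Competitive equilibrium: 31 − 2Q = 3 + 3Q → Q* = 5.6, P* = 19.8.
At the floor P = 26, quantity demanded = (31 − 26)/2 = 2.5.
Sellers' marginal cost at Q' = 2.5: 3 + 3·2.5 = 10.5.
ΔQ = 5.6 − 2.5 = 3.1; wedge = 26 − 10.5 = 15.5.
Welfare loss = ½ × 3.1 × 15.5 = 24.025.

24.025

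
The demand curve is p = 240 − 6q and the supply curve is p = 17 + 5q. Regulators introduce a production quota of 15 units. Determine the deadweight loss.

Competitive equilibrium: 240 − 6q = 17 + 5q → q* = 20.2727, p* = 118.3636.
At q = 15: demand price = 240 − 6·15 = 150; supply price = 17 + 5·15 = 92.
Δq = 20.2727 − 15 = 5.2727; wedge = 150 − 92 = 58.
The triangle = ½ × 5.2727 × 58 = 152.91.

152.91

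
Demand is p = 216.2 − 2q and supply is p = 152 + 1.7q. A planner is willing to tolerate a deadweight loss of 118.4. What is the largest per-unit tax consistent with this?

Competitive equilibrium: 216.2 − 2q = 152 + 1.7q → q* = 17.3514, p* = 181.4973.
A tax t gives Δq = t/3.7 and wedge t, so DWL = t²/7.4.
t²/7.4 = 118.4 → t² = 876.16 → t = 29.6.

29.6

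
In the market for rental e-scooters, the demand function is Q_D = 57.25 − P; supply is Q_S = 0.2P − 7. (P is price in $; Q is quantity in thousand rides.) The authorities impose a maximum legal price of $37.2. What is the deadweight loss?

In inverse form: demand P = 57.25 − Q, supply P = 35 + 5Q.
Competitive equilibrium: 57.25 − Q = 35 + 5Q → Q* = 3.7083, P* = 53.5417.
At the ceiling P = 37.2, quantity supplied = (37.2 − 35)/5 = 0.44.
Willingness to pay at Q' = 0.44: 57.25 − 1·0.44 = 56.81.
ΔQ = 3.7083 − 0.44 = 3.2683; wedge = 56.81 − 37.2 = 19.61.
The triangle = ½ × 3.2683 × 19.61 = $32.05 thousand.

$32.05 thousand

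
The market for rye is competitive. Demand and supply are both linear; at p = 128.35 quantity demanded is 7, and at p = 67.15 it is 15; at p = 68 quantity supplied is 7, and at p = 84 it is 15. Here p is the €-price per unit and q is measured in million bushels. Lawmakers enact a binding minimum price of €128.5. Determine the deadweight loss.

€189.90 million

Demand slope = (67.15 − 128.35)/(15 − 7) = −7.65, so p = 181.9 − 7.65q.
Supply slope = (84 − 68)/(15 − 7) = 2, so p = 54 + 2q.
Competitive equilibrium: 181.9 − 7.65q = 54 + 2q → q* = 13.2539, p* = 80.5078.
At the floor p = 128.5, quantity demanded = (181.9 − 128.5)/7.65 = 6.9804.
Sellers' marginal cost at q' = 6.9804: 54 + 2·6.9804 = 67.9608.
Δq = 13.2539 − 6.9804 = 6.2735; wedge = 128.5 − 67.9608 = 60.5392.
DWL = ½ × 6.2735 × 60.5392 = €189.90 million.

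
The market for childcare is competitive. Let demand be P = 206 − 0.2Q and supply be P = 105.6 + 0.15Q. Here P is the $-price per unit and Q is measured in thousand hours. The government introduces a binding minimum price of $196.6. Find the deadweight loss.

$10068 thousand

Competitive equilibrium: 206 − 0.2Q = 105.6 + 0.15Q → Q* = 286.8571, P* = 148.6286.
At the floor P = 196.6, quantity demanded = (206 − 196.6)/0.2 = 47.
Sellers' marginal cost at Q' = 47: 105.6 + 0.15·47 = 112.65.
ΔQ = 286.8571 − 47 = 239.8571; wedge = 196.6 − 112.65 = 83.95.
The triangle = ½ × 239.8571 × 83.95 = $10068 thousand.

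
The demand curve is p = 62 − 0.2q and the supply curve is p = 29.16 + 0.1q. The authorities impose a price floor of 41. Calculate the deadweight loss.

2.99

Competitive equilibrium: 62 − 0.2q = 29.16 + 0.1q → q* = 109.4667, p* = 40.1067.
At the floor p = 41, quantity demanded = (62 − 41)/0.2 = 105.
Sellers' marginal cost at q' = 105: 29.16 + 0.1·105 = 39.66.
Δq = 109.4667 − 105 = 4.4667; wedge = 41 − 39.66 = 1.34.
DWL = ½ × 4.4667 × 1.34 = 2.99.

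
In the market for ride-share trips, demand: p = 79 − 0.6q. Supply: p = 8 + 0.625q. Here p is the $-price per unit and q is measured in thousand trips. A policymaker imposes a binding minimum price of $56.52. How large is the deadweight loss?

Competitive equilibrium: 79 − 0.6q = 8 + 0.625q → q* = 57.95918, p* = 44.22449.
At the floor p = 56.52, quantity demanded = (79 − 56.52)/0.6 = 37.46667.
Sellers' marginal cost at q' = 37.46667: 8 + 0.625·37.46667 = 31.41667.
Δq = 57.95918 − 37.46667 = 20.49251; wedge = 56.52 − 31.41667 = 25.10333.
Deadweight loss = ½ × 20.49251 × 25.10333 = $257.22 thousand.

$257.22 thousand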